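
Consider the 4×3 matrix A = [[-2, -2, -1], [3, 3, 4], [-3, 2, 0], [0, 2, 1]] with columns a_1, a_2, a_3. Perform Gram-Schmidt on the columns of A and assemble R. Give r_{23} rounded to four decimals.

a_1 = (-2, 3, -3, 0); ‖a_1‖ = 4.6904, so q_1 = (-0.4264, 0.6396, -0.6396, 0.0000).
q_1·a_2 = (-0.4264)·(-2) + 0.6396·3 + (-0.6396)·2 + 0.0000·2 = 1.4924.
u_2 = a_2 − 1.4924·q_1 = (-1.3636, 2.0455, 2.9545, 2.0000).
‖u_2‖ = 4.3328, so q_2 = (-0.3147, 0.4721, 0.6819, 0.4616).
r_{23} = q_2·a_3 = 2.6647.

r_{23} = 2.6647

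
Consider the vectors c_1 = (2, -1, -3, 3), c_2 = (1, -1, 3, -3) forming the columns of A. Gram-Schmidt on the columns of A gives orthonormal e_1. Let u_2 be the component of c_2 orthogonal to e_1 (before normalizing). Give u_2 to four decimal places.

c_1 = (2, -1, -3, 3); ‖c_1‖ = 4.7958, so e_1 = (0.4170, -0.2085, -0.6255, 0.6255).
e_1·c_2 = 0.4170·1 + (-0.2085)·(-1) + (-0.6255)·3 + 0.6255·(-3) = -3.1277.
u_2 = c_2 + 3.1277·e_1 = (2.3043, -1.6522, 1.0435, -1.0435).

u_2 = (2.3043, -1.6522, 1.0435, -1.0435)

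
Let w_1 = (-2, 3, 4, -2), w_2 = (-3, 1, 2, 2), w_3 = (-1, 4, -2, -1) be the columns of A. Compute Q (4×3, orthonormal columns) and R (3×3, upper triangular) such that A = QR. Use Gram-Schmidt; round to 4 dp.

w_1 = (-2, 3, 4, -2); ‖w_1‖ = 5.7446, so q_1 = (-0.3482, 0.5222, 0.6963, -0.3482).
q_1·w_2 = (-0.3482)·(-3) + 0.5222·1 + 0.6963·2 + (-0.3482)·2 = 2.2630.
u_2 = w_2 − 2.2630·q_1 = (-2.2121, -0.1818, 0.4242, 2.7879).
‖u_2‖ = 3.5887, so q_2 = (-0.6164, -0.0507, 0.1182, 0.7768).
q_1·w_3 = (-0.3482)·(-1) + 0.5222·4 + 0.6963·(-2) + (-0.3482)·(-1) = 1.3926; q_2·w_3 = (-0.6164)·(-1) + (-0.0507)·4 + 0.1182·(-2) + 0.7768·(-1) = -0.5995.
u_3 = w_3 − 1.3926·q_1 + 0.5995·q_2 = (-0.8847, 3.2424, -2.8988, -0.0494).
‖u_3‖ = 4.4386, so q_3 = (-0.1993, 0.7305, -0.6531, -0.0111).

Q = [[-0.3482, -0.6164, -0.1993], [0.5222, -0.0507, 0.7305], [0.6963, 0.1182, -0.6531], [-0.3482, 0.7768, -0.0111]], R = [[5.7446, 2.2630, 1.3926], [0.0000, 3.5887, -0.5995], [0.0000, 0.0000, 4.4386]]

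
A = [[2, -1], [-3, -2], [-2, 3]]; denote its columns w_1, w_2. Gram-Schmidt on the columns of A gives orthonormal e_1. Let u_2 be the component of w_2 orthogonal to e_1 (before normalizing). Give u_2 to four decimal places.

w_1 = (2, -3, -2); ‖w_1‖ = 4.1231, so e_1 = (0.4851, -0.7276, -0.4851).
e_1·w_2 = 0.4851·(-1) + (-0.7276)·(-2) + (-0.4851)·3 = -0.4851.
u_2 = w_2 + 0.4851·e_1 = (-0.7647, -2.3529, 2.7647).

u_2 = (-0.7647, -2.3529, 2.7647)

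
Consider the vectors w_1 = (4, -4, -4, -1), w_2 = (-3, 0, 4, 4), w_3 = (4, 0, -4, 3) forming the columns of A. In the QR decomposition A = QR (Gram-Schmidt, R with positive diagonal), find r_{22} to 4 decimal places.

r_{22} = 4.4835

e_1 = w_1/‖w_1‖ = (4, -4, -4, -1)/7.0000 = (0.5714, -0.5714, -0.5714, -0.1429).
r_{12} = e_1·w_2 = -4.5714.
u_2 = w_2 + 4.5714·e_1 = (-0.3878, -2.6122, 1.3878, 3.3469).
r_{22} = ‖u_2‖ = 4.4835.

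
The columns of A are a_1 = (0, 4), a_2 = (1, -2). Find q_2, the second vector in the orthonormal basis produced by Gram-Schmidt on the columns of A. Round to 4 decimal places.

a_1 = (0, 4); ‖a_1‖ = 4.0000, so q_1 = (0.0000, 1.0000).
q_1·a_2 = 0.0000·1 + 1.0000·(-2) = -2.0000.
u_2 = a_2 + 2.0000·q_1 = (1.0000, 0.0000).
‖u_2‖ = 1.0000, so q_2 = (1.0000, 0.0000).

q_2 = (1.0000, 0.0000)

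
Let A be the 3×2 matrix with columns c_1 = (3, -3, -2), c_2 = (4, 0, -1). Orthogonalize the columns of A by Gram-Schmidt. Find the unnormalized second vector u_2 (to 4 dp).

c_1 = (3, -3, -2); ‖c_1‖ = 4.6904, so q_1 = (0.6396, -0.6396, -0.4264).
q_1·c_2 = 0.6396·4 + (-0.6396)·0 + (-0.4264)·(-1) = 2.9848.
u_2 = c_2 − 2.9848·q_1 = (2.0909, 1.9091, 0.2727).

u_2 = (2.0909, 1.9091, 0.2727)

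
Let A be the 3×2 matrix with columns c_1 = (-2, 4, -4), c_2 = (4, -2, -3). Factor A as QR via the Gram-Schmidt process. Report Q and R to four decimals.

c_1 = (-2, 4, -4); ‖c_1‖ = 6.0000, so e_1 = (-0.3333, 0.6667, -0.6667).
e_1·c_2 = (-0.3333)·4 + 0.6667·(-2) + (-0.6667)·(-3) = -0.6667.
u_2 = c_2 + 0.6667·e_1 = (3.7778, -1.5556, -3.4444).
‖u_2‖ = 5.3437, so e_2 = (0.7070, -0.2911, -0.6446).

Q = [[-0.3333, 0.7070], [0.6667, -0.2911], [-0.6667, -0.6446]], R = [[6.0000, -0.6667], [0.0000, 5.3437]]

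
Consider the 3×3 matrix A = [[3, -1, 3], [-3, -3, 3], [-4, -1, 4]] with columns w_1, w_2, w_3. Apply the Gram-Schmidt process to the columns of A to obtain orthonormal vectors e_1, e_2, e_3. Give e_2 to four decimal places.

e_2 = (-0.6631, -0.7460, 0.0622)

w_1 = (3, -3, -4); ‖w_1‖ = 5.8310, so e_1 = (0.5145, -0.5145, -0.6860).
e_1·w_2 = 0.5145·(-1) + (-0.5145)·(-3) + (-0.6860)·(-1) = 1.7150.
u_2 = w_2 − 1.7150·e_1 = (-1.8824, -2.1176, 0.1765).
‖u_2‖ = 2.8388, so e_2 = (-0.6631, -0.7460, 0.0622).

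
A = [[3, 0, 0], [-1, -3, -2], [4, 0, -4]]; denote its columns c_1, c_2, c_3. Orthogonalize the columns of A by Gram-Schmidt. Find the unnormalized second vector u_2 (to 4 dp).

u_2 = (-0.3462, -2.8846, -0.4615)

c_1 = (3, -1, 4); ‖c_1‖ = 5.0990, so q_1 = (0.5883, -0.1961, 0.7845).
q_1·c_2 = 0.5883·0 + (-0.1961)·(-3) + 0.7845·0 = 0.5883.
u_2 = c_2 − 0.5883·q_1 = (-0.3462, -2.8846, -0.4615).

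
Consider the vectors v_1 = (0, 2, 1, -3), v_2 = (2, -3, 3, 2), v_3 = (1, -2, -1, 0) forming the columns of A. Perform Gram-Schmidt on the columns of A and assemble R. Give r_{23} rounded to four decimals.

e_1 = v_1/‖v_1‖ = (0, 2, 1, -3)/3.7417 = (0.0000, 0.5345, 0.2673, -0.8018).
r_{12} = e_1·v_2 = -2.4054.
u_2 = v_2 + 2.4054·e_1 = (2.0000, -1.7143, 3.6429, 0.0714).
‖u_2‖ = 4.4960, so e_2 = (0.4448, -0.3813, 0.8102, 0.0159).
r_{23} = e_2·v_3 = 0.3972.

r_{23} = 0.3972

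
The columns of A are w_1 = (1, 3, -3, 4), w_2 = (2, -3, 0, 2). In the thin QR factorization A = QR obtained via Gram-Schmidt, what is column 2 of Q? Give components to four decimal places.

w_1 = (1, 3, -3, 4); ‖w_1‖ = 5.9161, so q_1 = (0.1690, 0.5071, -0.5071, 0.6761).
q_1·w_2 = 0.1690·2 + 0.5071·(-3) + (-0.5071)·0 + 0.6761·2 = 0.1690.
u_2 = w_2 − 0.1690·q_1 = (1.9714, -3.0857, 0.0857, 1.8857).
‖u_2‖ = 4.1196, so q_2 = (0.4785, -0.7490, 0.0208, 0.4577).

q_2 = (0.4785, -0.7490, 0.0208, 0.4577)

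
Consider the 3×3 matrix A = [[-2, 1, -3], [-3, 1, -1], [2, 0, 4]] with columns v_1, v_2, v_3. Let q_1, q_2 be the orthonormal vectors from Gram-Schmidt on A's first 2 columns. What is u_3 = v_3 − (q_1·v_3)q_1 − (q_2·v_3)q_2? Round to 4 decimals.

v_1 = (-2, -3, 2); ‖v_1‖ = 4.1231, so q_1 = (-0.4851, -0.7276, 0.4851).
q_1·v_2 = (-0.4851)·1 + (-0.7276)·1 + 0.4851·0 = -1.2127.
u_2 = v_2 + 1.2127·q_1 = (0.4118, 0.1176, 0.5882).
‖u_2‖ = 0.7276, so q_2 = (0.5659, 0.1617, 0.8085).
q_1·v_3 = (-0.4851)·(-3) + (-0.7276)·(-1) + 0.4851·4 = 4.1231; q_2·v_3 = 0.5659·(-3) + 0.1617·(-1) + 0.8085·4 = 1.3744.
u_3 = v_3 − 4.1231·q_1 − 1.3744·q_2 = (-1.7778, 1.7778, 0.8889).

u_3 = (-1.7778, 1.7778, 0.8889)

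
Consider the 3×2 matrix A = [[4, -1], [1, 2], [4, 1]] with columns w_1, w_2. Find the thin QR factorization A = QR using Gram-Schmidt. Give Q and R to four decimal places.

w_1 = (4, 1, 4); ‖w_1‖ = 5.7446, so q_1 = (0.6963, 0.1741, 0.6963).
q_1·w_2 = 0.6963·(-1) + 0.1741·2 + 0.6963·1 = 0.3482.
u_2 = w_2 − 0.3482·q_1 = (-1.2424, 1.9394, 0.7576).
‖u_2‖ = 2.4246, so q_2 = (-0.5124, 0.7999, 0.3125).

Q = [[0.6963, -0.5124], [0.1741, 0.7999], [0.6963, 0.3125]], R = [[5.7446, 0.3482], [0.0000, 2.4246]]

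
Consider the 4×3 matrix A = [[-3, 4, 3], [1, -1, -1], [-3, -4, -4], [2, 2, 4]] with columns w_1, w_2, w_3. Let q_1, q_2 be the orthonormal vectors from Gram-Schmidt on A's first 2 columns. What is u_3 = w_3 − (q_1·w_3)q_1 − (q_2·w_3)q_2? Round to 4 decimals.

q_1 = w_1/‖w_1‖ = (-3, 1, -3, 2)/4.7958 = (-0.6255, 0.2085, -0.6255, 0.4170).
r_{12} = q_1·w_2 = 0.6255.
u_2 = w_2 − 0.6255·q_1 = (4.3913, -1.1304, -3.6087, 1.7391).
‖u_2‖ = 6.0505, so q_2 = (0.7258, -0.1868, -0.5964, 0.2874).
r_{13} = q_1·w_3 = 2.0851; r_{23} = q_2·w_3 = 5.8996.
u_3 = w_3 − 2.0851·q_1 − 5.8996·q_2 = (0.0226, -0.3325, 0.8230, 1.4347).

u_3 = (0.0226, -0.3325, 0.8230, 1.4347)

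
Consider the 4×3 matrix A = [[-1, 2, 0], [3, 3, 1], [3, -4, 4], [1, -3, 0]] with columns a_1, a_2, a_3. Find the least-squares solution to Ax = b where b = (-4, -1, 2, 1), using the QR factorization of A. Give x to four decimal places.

x = (0.6128, -0.6691, -0.6406)

a_1 = (-1, 3, 3, 1); ‖a_1‖ = 4.4721, so e_1 = (-0.2236, 0.6708, 0.6708, 0.2236).
e_1·a_2 = (-0.2236)·2 + 0.6708·3 + 0.6708·(-4) + 0.2236·(-3) = -1.7889.
u_2 = a_2 + 1.7889·e_1 = (1.6000, 4.2000, -2.8000, -2.6000).
‖u_2‖ = 5.8992, so e_2 = (0.2712, 0.7120, -0.4746, -0.4407).
e_1·a_3 = (-0.2236)·0 + 0.6708·1 + 0.6708·4 + 0.2236·0 = 3.3541; e_2·a_3 = 0.2712·0 + 0.7120·1 + (-0.4746)·4 + (-0.4407)·0 = -1.1866.
u_3 = a_3 − 3.3541·e_1 + 1.1866·e_2 = (1.0718, -0.4052, 1.1868, -1.2730).
‖u_3‖ = 2.0837, so e_3 = (0.5144, -0.1944, 0.5695, -0.6109).
Qᵀb = (1.7889, -3.1869, -1.3349).
Back-substitute: x_3 = -1.3349/2.0837 = -0.6406.
x_2 = (-3.1869 + 1.1866·(-0.6406))/5.8992 = -0.6691.
x_1 = (1.7889 + 1.7889·(-0.6691) − 3.3541·(-0.6406))/4.4721 = 0.6128.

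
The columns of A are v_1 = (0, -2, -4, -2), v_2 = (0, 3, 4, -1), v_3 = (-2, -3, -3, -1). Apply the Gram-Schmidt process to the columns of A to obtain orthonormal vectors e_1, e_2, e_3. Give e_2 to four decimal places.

v_1 = (0, -2, -4, -2); ‖v_1‖ = 4.8990, so e_1 = (0.0000, -0.4082, -0.8165, -0.4082).
e_1·v_2 = 0.0000·0 + (-0.4082)·3 + (-0.8165)·4 + (-0.4082)·(-1) = -4.0825.
u_2 = v_2 + 4.0825·e_1 = (0.0000, 1.3333, 0.6667, -2.6667).
‖u_2‖ = 3.0551, so e_2 = (0.0000, 0.4364, 0.2182, -0.8729).

e_2 = (0.0000, 0.4364, 0.2182, -0.8729)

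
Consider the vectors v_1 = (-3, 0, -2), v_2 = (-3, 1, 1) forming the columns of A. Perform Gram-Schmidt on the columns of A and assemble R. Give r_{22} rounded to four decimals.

v_1 = (-3, 0, -2); ‖v_1‖ = 3.6056, so q_1 = (-0.8321, 0.0000, -0.5547).
q_1·v_2 = (-0.8321)·(-3) + 0.0000·1 + (-0.5547)·1 = 1.9415.
u_2 = v_2 − 1.9415·q_1 = (-1.3846, 1.0000, 2.0769).
r_{22} = ‖u_2‖ = 2.6890.

r_{22} = 2.6890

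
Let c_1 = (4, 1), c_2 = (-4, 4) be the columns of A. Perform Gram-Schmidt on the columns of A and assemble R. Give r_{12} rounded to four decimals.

r_{12} = -2.9104

q_1 = c_1/‖c_1‖ = (4, 1)/4.1231 = (0.9701, 0.2425).
r_{12} = q_1·c_2 = -2.9104.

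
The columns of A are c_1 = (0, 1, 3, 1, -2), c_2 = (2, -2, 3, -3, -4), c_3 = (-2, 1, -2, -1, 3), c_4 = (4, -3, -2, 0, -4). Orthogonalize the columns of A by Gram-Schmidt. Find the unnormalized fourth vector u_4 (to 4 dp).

u_4 = (-0.1947, 0.8843, -1.0034, -0.1833, -1.1546)

c_1 = (0, 1, 3, 1, -2); ‖c_1‖ = 3.8730, so q_1 = (0.0000, 0.2582, 0.7746, 0.2582, -0.5164).
q_1·c_2 = 0.0000·2 + 0.2582·(-2) + 0.7746·3 + 0.2582·(-3) + (-0.5164)·(-4) = 3.0984.
u_2 = c_2 − 3.0984·q_1 = (2.0000, -2.8000, 0.6000, -3.8000, -2.4000).
‖u_2‖ = 5.6921, so q_2 = (0.3514, -0.4919, 0.1054, -0.6676, -0.4216).
q_1·c_3 = 0.0000·(-2) + 0.2582·1 + 0.7746·(-2) + 0.2582·(-1) + (-0.5164)·3 = -3.0984; q_2·c_3 = 0.3514·(-2) + (-0.4919)·1 + 0.1054·(-2) + (-0.6676)·(-1) + (-0.4216)·3 = -2.0028.
u_3 = c_3 + 3.0984·q_1 + 2.0028·q_2 = (-1.2963, 0.8148, 0.6111, -1.5370, 0.5556).
‖u_3‖ = 2.3214, so q_3 = (-0.5584, 0.3510, 0.2633, -0.6621, 0.2393).
q_1·c_4 = 0.0000·4 + 0.2582·(-3) + 0.7746·(-2) + 0.2582·0 + (-0.5164)·(-4) = -0.2582; q_2·c_4 = 0.3514·4 + (-0.4919)·(-3) + 0.1054·(-2) + (-0.6676)·0 + (-0.4216)·(-4) = 4.3569; q_3·c_4 = (-0.5584)·4 + 0.3510·(-3) + 0.2633·(-2) + (-0.6621)·0 + 0.2393·(-4) = -4.7704.
u_4 = c_4 + 0.2582·q_1 − 4.3569·q_2 + 4.7704·q_3 = (-0.1947, 0.8843, -1.0034, -0.1833, -1.1546).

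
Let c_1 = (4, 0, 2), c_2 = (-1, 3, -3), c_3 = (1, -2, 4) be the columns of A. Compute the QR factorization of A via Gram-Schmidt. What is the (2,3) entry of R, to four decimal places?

r_{23} = -3.4744

c_1 = (4, 0, 2); ‖c_1‖ = 4.4721, so e_1 = (0.8944, 0.0000, 0.4472).
e_1·c_2 = 0.8944·(-1) + 0.0000·3 + 0.4472·(-3) = -2.2361.
u_2 = c_2 + 2.2361·e_1 = (1.0000, 3.0000, -2.0000).
‖u_2‖ = 3.7417, so e_2 = (0.2673, 0.8018, -0.5345).
r_{23} = e_2·c_3 = -3.4744.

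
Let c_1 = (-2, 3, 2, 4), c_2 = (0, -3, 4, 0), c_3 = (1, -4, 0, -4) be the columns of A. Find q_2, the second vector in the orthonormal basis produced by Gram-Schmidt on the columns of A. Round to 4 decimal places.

q_2 = (-0.0121, -0.5822, 0.8126, 0.0243)

c_1 = (-2, 3, 2, 4); ‖c_1‖ = 5.7446, so q_1 = (-0.3482, 0.5222, 0.3482, 0.6963).
q_1·c_2 = (-0.3482)·0 + 0.5222·(-3) + 0.3482·4 + 0.6963·0 = -0.1741.
u_2 = c_2 + 0.1741·q_1 = (-0.0606, -2.9091, 4.0606, 0.1212).
‖u_2‖ = 4.9970, so q_2 = (-0.0121, -0.5822, 0.8126, 0.0243).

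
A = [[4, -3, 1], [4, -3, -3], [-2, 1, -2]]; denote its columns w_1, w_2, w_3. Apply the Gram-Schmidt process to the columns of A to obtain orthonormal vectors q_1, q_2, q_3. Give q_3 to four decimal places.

q_3 = (0.7071, -0.7071, 0.0000)

q_1 = w_1/‖w_1‖ = (4, 4, -2)/6.0000 = (0.6667, 0.6667, -0.3333).
r_{12} = q_1·w_2 = -4.3333.
u_2 = w_2 + 4.3333·q_1 = (-0.1111, -0.1111, -0.4444).
‖u_2‖ = 0.4714, so q_2 = (-0.2357, -0.2357, -0.9428).
r_{13} = q_1·w_3 = -0.6667; r_{23} = q_2·w_3 = 2.3570.
u_3 = w_3 + 0.6667·q_1 − 2.3570·q_2 = (2.0000, -2.0000, 0.0000).
‖u_3‖ = 2.8284, so q_3 = (0.7071, -0.7071, 0.0000).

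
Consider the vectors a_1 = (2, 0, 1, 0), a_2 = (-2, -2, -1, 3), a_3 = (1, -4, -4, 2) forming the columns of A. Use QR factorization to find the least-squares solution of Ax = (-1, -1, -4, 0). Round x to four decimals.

a_1 = (2, 0, 1, 0); ‖a_1‖ = 2.2361, so q_1 = (0.8944, 0.0000, 0.4472, 0.0000).
q_1·a_2 = 0.8944·(-2) + 0.0000·(-2) + 0.4472·(-1) + 0.0000·3 = -2.2361.
u_2 = a_2 + 2.2361·q_1 = (0.0000, -2.0000, 0.0000, 3.0000).
‖u_2‖ = 3.6056, so q_2 = (0.0000, -0.5547, 0.0000, 0.8321).
q_1·a_3 = 0.8944·1 + 0.0000·(-4) + 0.4472·(-4) + 0.0000·2 = -0.8944; q_2·a_3 = 0.0000·1 + (-0.5547)·(-4) + 0.0000·(-4) + 0.8321·2 = 3.8829.
u_3 = a_3 + 0.8944·q_1 − 3.8829·q_2 = (1.8000, -1.8462, -3.6000, -1.2308).
‖u_3‖ = 4.5960, so q_3 = (0.3916, -0.4017, -0.7833, -0.2678).
Qᵀb = (-2.6833, 0.5547, 3.1432).
Back-substitute: x_3 = 3.1432/4.5960 = 0.6839.
x_2 = (0.5547 − 3.8829·0.6839)/3.6056 = -0.5827.
x_1 = (-2.6833 + 2.2361·(-0.5827) + 0.8944·0.6839)/2.2361 = -1.5091.

x = (-1.5091, -0.5827, 0.6839)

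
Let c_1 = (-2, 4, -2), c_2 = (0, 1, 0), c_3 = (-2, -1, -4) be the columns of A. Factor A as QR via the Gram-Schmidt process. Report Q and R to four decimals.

c_1 = (-2, 4, -2); ‖c_1‖ = 4.8990, so e_1 = (-0.4082, 0.8165, -0.4082).
e_1·c_2 = (-0.4082)·0 + 0.8165·1 + (-0.4082)·0 = 0.8165.
u_2 = c_2 − 0.8165·e_1 = (0.3333, 0.3333, 0.3333).
‖u_2‖ = 0.5774, so e_2 = (0.5774, 0.5774, 0.5774).
e_1·c_3 = (-0.4082)·(-2) + 0.8165·(-1) + (-0.4082)·(-4) = 1.6330; e_2·c_3 = 0.5774·(-2) + 0.5774·(-1) + 0.5774·(-4) = -4.0415.
u_3 = c_3 − 1.6330·e_1 + 4.0415·e_2 = (1.0000, 0.0000, -1.0000).
‖u_3‖ = 1.4142, so e_3 = (0.7071, 0.0000, -0.7071).

Q = [[-0.4082, 0.5774, 0.7071], [0.8165, 0.5774, 0.0000], [-0.4082, 0.5774, -0.7071]], R = [[4.8990, 0.8165, 1.6330], [0.0000, 0.5774, -4.0415], [0.0000, 0.0000, 1.4142]]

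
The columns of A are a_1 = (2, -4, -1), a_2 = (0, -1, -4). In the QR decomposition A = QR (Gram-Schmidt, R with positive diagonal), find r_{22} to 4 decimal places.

e_1 = a_1/‖a_1‖ = (2, -4, -1)/4.5826 = (0.4364, -0.8729, -0.2182).
r_{12} = e_1·a_2 = 1.7457.
u_2 = a_2 − 1.7457·e_1 = (-0.7619, 0.5238, -3.6190).
r_{22} = ‖u_2‖ = 3.7353.

r_{22} = 3.7353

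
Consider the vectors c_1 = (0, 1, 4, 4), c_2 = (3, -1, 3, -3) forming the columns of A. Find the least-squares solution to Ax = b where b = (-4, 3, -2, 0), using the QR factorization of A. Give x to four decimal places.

c_1 = (0, 1, 4, 4); ‖c_1‖ = 5.7446, so e_1 = (0.0000, 0.1741, 0.6963, 0.6963).
e_1·c_2 = 0.0000·3 + 0.1741·(-1) + 0.6963·3 + 0.6963·(-3) = -0.1741.
u_2 = c_2 + 0.1741·e_1 = (3.0000, -0.9697, 3.1212, -2.8788).
‖u_2‖ = 5.2886, so e_2 = (0.5673, -0.1834, 0.5902, -0.5443).
Qᵀb = (-0.8704, -3.9994).
Back-substitute: x_2 = -3.9994/5.2886 = -0.7562.
x_1 = (-0.8704 + 0.1741·(-0.7562))/5.7446 = -0.1744.

x = (-0.1744, -0.7562)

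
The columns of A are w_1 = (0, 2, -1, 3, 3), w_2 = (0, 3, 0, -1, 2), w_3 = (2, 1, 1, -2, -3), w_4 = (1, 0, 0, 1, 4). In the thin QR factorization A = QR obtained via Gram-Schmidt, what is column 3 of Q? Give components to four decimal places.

e_3 = (0.6834, 0.4339, 0.0766, 0.2581, -0.5218)

w_1 = (0, 2, -1, 3, 3); ‖w_1‖ = 4.7958, so e_1 = (0.0000, 0.4170, -0.2085, 0.6255, 0.6255).
e_1·w_2 = 0.0000·0 + 0.4170·3 + (-0.2085)·0 + 0.6255·(-1) + 0.6255·2 = 1.8766.
u_2 = w_2 − 1.8766·e_1 = (0.0000, 2.2174, 0.3913, -2.1739, 0.8261).
‖u_2‖ = 3.2370, so e_2 = (0.0000, 0.6850, 0.1209, -0.6716, 0.2552).
e_1·w_3 = 0.0000·2 + 0.4170·1 + (-0.2085)·1 + 0.6255·(-2) + 0.6255·(-3) = -2.9192; e_2·w_3 = 0.0000·2 + 0.6850·1 + 0.1209·1 + (-0.6716)·(-2) + 0.2552·(-3) = 1.3835.
u_3 = w_3 + 2.9192·e_1 − 1.3835·e_2 = (2.0000, 1.2697, 0.2241, 0.7552, -1.5270).
‖u_3‖ = 2.9265, so e_3 = (0.6834, 0.4339, 0.0766, 0.2581, -0.5218).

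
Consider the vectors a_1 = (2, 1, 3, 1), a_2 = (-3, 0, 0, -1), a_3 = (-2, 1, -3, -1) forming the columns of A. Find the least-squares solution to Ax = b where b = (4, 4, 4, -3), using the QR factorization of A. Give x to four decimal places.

x = (2.5879, -0.0769, 1.4121)

a_1 = (2, 1, 3, 1); ‖a_1‖ = 3.8730, so q_1 = (0.5164, 0.2582, 0.7746, 0.2582).
q_1·a_2 = 0.5164·(-3) + 0.2582·0 + 0.7746·0 + 0.2582·(-1) = -1.8074.
u_2 = a_2 + 1.8074·q_1 = (-2.0667, 0.4667, 1.4000, -0.5333).
‖u_2‖ = 2.5949, so q_2 = (-0.7964, 0.1798, 0.5395, -0.2055).
q_1·a_3 = 0.5164·(-2) + 0.2582·1 + 0.7746·(-3) + 0.2582·(-1) = -3.3566; q_2·a_3 = (-0.7964)·(-2) + 0.1798·1 + 0.5395·(-3) + (-0.2055)·(-1) = 0.3597.
u_3 = a_3 + 3.3566·q_1 − 0.3597·q_2 = (0.0198, 1.8020, -0.5941, -0.0594).
‖u_3‖ = 1.8984, so q_3 = (0.0104, 0.9492, -0.3129, -0.0313).
Qᵀb = (5.4222, 0.3083, 2.6807).
Back-substitute: x_3 = 2.6807/1.8984 = 1.4121.
x_2 = (0.3083 − 0.3597·1.4121)/2.5949 = -0.0769.
x_1 = (5.4222 + 1.8074·(-0.0769) + 3.3566·1.4121)/3.8730 = 2.5879.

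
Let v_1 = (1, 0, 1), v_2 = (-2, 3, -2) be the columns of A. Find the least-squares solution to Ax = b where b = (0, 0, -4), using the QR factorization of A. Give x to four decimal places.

v_1 = (1, 0, 1); ‖v_1‖ = 1.4142, so e_1 = (0.7071, 0.0000, 0.7071).
e_1·v_2 = 0.7071·(-2) + 0.0000·3 + 0.7071·(-2) = -2.8284.
u_2 = v_2 + 2.8284·e_1 = (0.0000, 3.0000, 0.0000).
‖u_2‖ = 3.0000, so e_2 = (0.0000, 1.0000, 0.0000).
Qᵀb = (-2.8284, 0.0000).
Back-substitute: x_2 = 0.0000/3.0000 = 0.0000.
x_1 = (-2.8284 + 2.8284·0.0000)/1.4142 = -2.0000.

x = (-2.0000, 0.0000)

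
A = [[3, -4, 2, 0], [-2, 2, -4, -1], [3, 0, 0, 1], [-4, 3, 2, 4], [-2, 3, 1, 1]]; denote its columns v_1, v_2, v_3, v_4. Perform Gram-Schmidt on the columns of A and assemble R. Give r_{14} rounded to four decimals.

r_{14} = -2.0059

v_1 = (3, -2, 3, -4, -2); ‖v_1‖ = 6.4807, so q_1 = (0.4629, -0.3086, 0.4629, -0.6172, -0.3086).
r_{14} = q_1·v_4 = -2.0059.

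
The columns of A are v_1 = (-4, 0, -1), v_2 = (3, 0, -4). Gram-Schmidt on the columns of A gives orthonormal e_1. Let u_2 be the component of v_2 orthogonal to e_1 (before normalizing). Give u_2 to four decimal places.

v_1 = (-4, 0, -1); ‖v_1‖ = 4.1231, so e_1 = (-0.9701, 0.0000, -0.2425).
e_1·v_2 = (-0.9701)·3 + 0.0000·0 + (-0.2425)·(-4) = -1.9403.
u_2 = v_2 + 1.9403·e_1 = (1.1176, 0.0000, -4.4706).

u_2 = (1.1176, 0.0000, -4.4706)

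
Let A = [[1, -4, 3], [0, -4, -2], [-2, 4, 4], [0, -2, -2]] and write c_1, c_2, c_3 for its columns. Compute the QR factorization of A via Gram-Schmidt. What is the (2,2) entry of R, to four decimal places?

c_1 = (1, 0, -2, 0); ‖c_1‖ = 2.2361, so e_1 = (0.4472, 0.0000, -0.8944, 0.0000).
e_1·c_2 = 0.4472·(-4) + 0.0000·(-4) + (-0.8944)·4 + 0.0000·(-2) = -5.3666.
u_2 = c_2 + 5.3666·e_1 = (-1.6000, -4.0000, -0.8000, -2.0000).
r_{22} = ‖u_2‖ = 4.8166.

r_{22} = 4.8166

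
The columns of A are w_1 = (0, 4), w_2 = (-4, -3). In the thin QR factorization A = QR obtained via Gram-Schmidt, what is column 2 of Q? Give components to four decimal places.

q_2 = (-1.0000, 0.0000)

w_1 = (0, 4); ‖w_1‖ = 4.0000, so q_1 = (0.0000, 1.0000).
q_1·w_2 = 0.0000·(-4) + 1.0000·(-3) = -3.0000.
u_2 = w_2 + 3.0000·q_1 = (-4.0000, 0.0000).
‖u_2‖ = 4.0000, so q_2 = (-1.0000, 0.0000).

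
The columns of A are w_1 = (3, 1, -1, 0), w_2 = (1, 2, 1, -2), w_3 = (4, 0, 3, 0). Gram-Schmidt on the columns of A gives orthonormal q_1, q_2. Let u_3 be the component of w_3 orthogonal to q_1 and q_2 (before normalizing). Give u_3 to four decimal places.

u_3 = (1.5851, -1.5319, 3.2234, 0.8723)

w_1 = (3, 1, -1, 0); ‖w_1‖ = 3.3166, so q_1 = (0.9045, 0.3015, -0.3015, 0.0000).
q_1·w_2 = 0.9045·1 + 0.3015·2 + (-0.3015)·1 + 0.0000·(-2) = 1.2060.
u_2 = w_2 − 1.2060·q_1 = (-0.0909, 1.6364, 1.3636, -2.0000).
‖u_2‖ = 2.9233, so q_2 = (-0.0311, 0.5598, 0.4665, -0.6842).
q_1·w_3 = 0.9045·4 + 0.3015·0 + (-0.3015)·3 + 0.0000·0 = 2.7136; q_2·w_3 = (-0.0311)·4 + 0.5598·0 + 0.4665·3 + (-0.6842)·0 = 1.2750.
u_3 = w_3 − 2.7136·q_1 − 1.2750·q_2 = (1.5851, -1.5319, 3.2234, 0.8723).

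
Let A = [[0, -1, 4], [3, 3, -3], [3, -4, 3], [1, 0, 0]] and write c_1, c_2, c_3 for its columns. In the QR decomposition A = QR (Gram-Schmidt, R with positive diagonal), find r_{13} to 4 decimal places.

q_1 = c_1/‖c_1‖ = (0, 3, 3, 1)/4.3589 = (0.0000, 0.6882, 0.6882, 0.2294).
r_{13} = q_1·c_3 = 0.0000.

r_{13} = 0.0000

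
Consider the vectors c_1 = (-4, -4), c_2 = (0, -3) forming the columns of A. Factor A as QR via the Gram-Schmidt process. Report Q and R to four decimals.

c_1 = (-4, -4); ‖c_1‖ = 5.6569, so e_1 = (-0.7071, -0.7071).
e_1·c_2 = (-0.7071)·0 + (-0.7071)·(-3) = 2.1213.
u_2 = c_2 − 2.1213·e_1 = (1.5000, -1.5000).
‖u_2‖ = 2.1213, so e_2 = (0.7071, -0.7071).

Q = [[-0.7071, 0.7071], [-0.7071, -0.7071]], R = [[5.6569, 2.1213], [0.0000, 2.1213]]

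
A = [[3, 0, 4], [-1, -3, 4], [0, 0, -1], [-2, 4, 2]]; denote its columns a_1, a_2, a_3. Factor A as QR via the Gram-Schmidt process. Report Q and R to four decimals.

a_1 = (3, -1, 0, -2); ‖a_1‖ = 3.7417, so e_1 = (0.8018, -0.2673, 0.0000, -0.5345).
e_1·a_2 = 0.8018·0 + (-0.2673)·(-3) + 0.0000·0 + (-0.5345)·4 = -1.3363.
u_2 = a_2 + 1.3363·e_1 = (1.0714, -3.3571, 0.0000, 3.2857).
‖u_2‖ = 4.8181, so e_2 = (0.2224, -0.6968, 0.0000, 0.6819).
e_1·a_3 = 0.8018·4 + (-0.2673)·4 + 0.0000·(-1) + (-0.5345)·2 = 1.0690; e_2·a_3 = 0.2224·4 + (-0.6968)·4 + 0.0000·(-1) + 0.6819·2 = -0.5337.
u_3 = a_3 − 1.0690·e_1 + 0.5337·e_2 = (3.2615, 3.9138, -1.0000, 2.9354).
‖u_3‖ = 5.9643, so e_3 = (0.5468, 0.6562, -0.1677, 0.4922).

Q = [[0.8018, 0.2224, 0.5468], [-0.2673, -0.6968, 0.6562], [0.0000, 0.0000, -0.1677], [-0.5345, 0.6819, 0.4922]], R = [[3.7417, -1.3363, 1.0690], [0.0000, 4.8181, -0.5337], [0.0000, 0.0000, 5.9643]]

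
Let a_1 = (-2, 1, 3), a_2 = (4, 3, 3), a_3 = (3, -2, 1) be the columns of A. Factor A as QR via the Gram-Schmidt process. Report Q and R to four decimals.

a_1 = (-2, 1, 3); ‖a_1‖ = 3.7417, so e_1 = (-0.5345, 0.2673, 0.8018).
e_1·a_2 = (-0.5345)·4 + 0.2673·3 + 0.8018·3 = 1.0690.
u_2 = a_2 − 1.0690·e_1 = (4.5714, 2.7143, 2.1429).
‖u_2‖ = 5.7321, so e_2 = (0.7975, 0.4735, 0.3738).
e_1·a_3 = (-0.5345)·3 + 0.2673·(-2) + 0.8018·1 = -1.3363; e_2·a_3 = 0.7975·3 + 0.4735·(-2) + 0.3738·1 = 1.8193.
u_3 = a_3 + 1.3363·e_1 − 1.8193·e_2 = (0.8348, -2.5043, 1.3913).
‖u_3‖ = 2.9840, so e_3 = (0.2798, -0.8393, 0.4663).

Q = [[-0.5345, 0.7975, 0.2798], [0.2673, 0.4735, -0.8393], [0.8018, 0.3738, 0.4663]], R = [[3.7417, 1.0690, -1.3363], [0.0000, 5.7321, 1.8193], [0.0000, 0.0000, 2.9840]]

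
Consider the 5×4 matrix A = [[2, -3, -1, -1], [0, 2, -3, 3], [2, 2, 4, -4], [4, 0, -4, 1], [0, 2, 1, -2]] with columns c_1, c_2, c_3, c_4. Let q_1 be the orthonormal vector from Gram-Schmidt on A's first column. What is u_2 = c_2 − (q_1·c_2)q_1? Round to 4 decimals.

u_2 = (-2.8333, 2.0000, 2.1667, 0.3333, 2.0000)

q_1 = c_1/‖c_1‖ = (2, 0, 2, 4, 0)/4.8990 = (0.4082, 0.0000, 0.4082, 0.8165, 0.0000).
r_{12} = q_1·c_2 = -0.4082.
u_2 = c_2 + 0.4082·q_1 = (-2.8333, 2.0000, 2.1667, 0.3333, 2.0000).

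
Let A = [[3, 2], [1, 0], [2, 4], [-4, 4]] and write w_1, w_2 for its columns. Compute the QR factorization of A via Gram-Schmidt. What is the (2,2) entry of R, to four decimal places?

w_1 = (3, 1, 2, -4); ‖w_1‖ = 5.4772, so e_1 = (0.5477, 0.1826, 0.3651, -0.7303).
e_1·w_2 = 0.5477·2 + 0.1826·0 + 0.3651·4 + (-0.7303)·4 = -0.3651.
u_2 = w_2 + 0.3651·e_1 = (2.2000, 0.0667, 4.1333, 3.7333).
r_{22} = ‖u_2‖ = 5.9889.

r_{22} = 5.9889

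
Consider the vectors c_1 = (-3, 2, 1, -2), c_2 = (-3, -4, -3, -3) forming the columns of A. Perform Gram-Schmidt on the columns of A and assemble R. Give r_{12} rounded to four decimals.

c_1 = (-3, 2, 1, -2); ‖c_1‖ = 4.2426, so q_1 = (-0.7071, 0.4714, 0.2357, -0.4714).
r_{12} = q_1·c_2 = 0.9428.

r_{12} = 0.9428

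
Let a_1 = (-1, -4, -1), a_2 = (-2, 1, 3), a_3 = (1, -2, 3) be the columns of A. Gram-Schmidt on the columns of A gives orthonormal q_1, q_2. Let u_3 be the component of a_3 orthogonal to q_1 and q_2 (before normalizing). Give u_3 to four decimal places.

u_3 = (2.3260, -1.0573, 1.9031)

a_1 = (-1, -4, -1); ‖a_1‖ = 4.2426, so q_1 = (-0.2357, -0.9428, -0.2357).
q_1·a_2 = (-0.2357)·(-2) + (-0.9428)·1 + (-0.2357)·3 = -1.1785.
u_2 = a_2 + 1.1785·q_1 = (-2.2778, -0.1111, 2.7222).
‖u_2‖ = 3.5512, so q_2 = (-0.6414, -0.0313, 0.7666).
q_1·a_3 = (-0.2357)·1 + (-0.9428)·(-2) + (-0.2357)·3 = 0.9428; q_2·a_3 = (-0.6414)·1 + (-0.0313)·(-2) + 0.7666·3 = 1.7209.
u_3 = a_3 − 0.9428·q_1 − 1.7209·q_2 = (2.3260, -1.0573, 1.9031).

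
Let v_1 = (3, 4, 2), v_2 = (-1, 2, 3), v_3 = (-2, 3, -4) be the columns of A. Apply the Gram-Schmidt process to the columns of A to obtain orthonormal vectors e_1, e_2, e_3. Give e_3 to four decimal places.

v_1 = (3, 4, 2); ‖v_1‖ = 5.3852, so e_1 = (0.5571, 0.7428, 0.3714).
e_1·v_2 = 0.5571·(-1) + 0.7428·2 + 0.3714·3 = 2.0426.
u_2 = v_2 − 2.0426·e_1 = (-2.1379, 0.4828, 2.2414).
‖u_2‖ = 3.1349, so e_2 = (-0.6820, 0.1540, 0.7150).
e_1·v_3 = 0.5571·(-2) + 0.7428·3 + 0.3714·(-4) = -0.3714; e_2·v_3 = (-0.6820)·(-2) + 0.1540·3 + 0.7150·(-4) = -1.0340.
u_3 = v_3 + 0.3714·e_1 + 1.0340·e_2 = (-2.4982, 3.4351, -3.1228).
‖u_3‖ = 5.2719, so e_3 = (-0.4739, 0.6516, -0.5923).

e_3 = (-0.4739, 0.6516, -0.5923)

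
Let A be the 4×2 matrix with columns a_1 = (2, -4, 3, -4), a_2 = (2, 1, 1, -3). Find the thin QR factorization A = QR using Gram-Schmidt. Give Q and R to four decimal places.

q_1 = a_1/‖a_1‖ = (2, -4, 3, -4)/6.7082 = (0.2981, -0.5963, 0.4472, -0.5963).
r_{12} = q_1·a_2 = 2.2361.
u_2 = a_2 − 2.2361·q_1 = (1.3333, 2.3333, 0.0000, -1.6667).
‖u_2‖ = 3.1623, so q_2 = (0.4216, 0.7379, 0.0000, -0.5270).

Q = [[0.2981, 0.4216], [-0.5963, 0.7379], [0.4472, 0.0000], [-0.5963, -0.5270]], R = [[6.7082, 2.2361], [0.0000, 3.1623]]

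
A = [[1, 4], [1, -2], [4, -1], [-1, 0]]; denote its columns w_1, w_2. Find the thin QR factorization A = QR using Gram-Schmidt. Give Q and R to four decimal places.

Q = [[0.2294, 0.9004], [0.2294, -0.4156], [0.9177, -0.1270], [-0.2294, -0.0231]], R = [[4.3589, -0.4588], [0.0000, 4.5595]]

w_1 = (1, 1, 4, -1); ‖w_1‖ = 4.3589, so e_1 = (0.2294, 0.2294, 0.9177, -0.2294).
e_1·w_2 = 0.2294·4 + 0.2294·(-2) + 0.9177·(-1) + (-0.2294)·0 = -0.4588.
u_2 = w_2 + 0.4588·e_1 = (4.1053, -1.8947, -0.5789, -0.1053).
‖u_2‖ = 4.5595, so e_2 = (0.9004, -0.4156, -0.1270, -0.0231).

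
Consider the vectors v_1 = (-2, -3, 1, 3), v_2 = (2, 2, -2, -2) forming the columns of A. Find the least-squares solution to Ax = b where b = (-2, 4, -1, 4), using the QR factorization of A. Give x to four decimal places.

q_1 = v_1/‖v_1‖ = (-2, -3, 1, 3)/4.7958 = (-0.4170, -0.6255, 0.2085, 0.6255).
r_{12} = q_1·v_2 = -3.7533.
u_2 = v_2 + 3.7533·q_1 = (0.4348, -0.3478, -1.2174, 0.3478).
‖u_2‖ = 1.3831, so q_2 = (0.3143, -0.2515, -0.8802, 0.2515).
Qᵀb = (0.6255, 0.2515).
Back-substitute: x_2 = 0.2515/1.3831 = 0.1818.
x_1 = (0.6255 + 3.7533·0.1818)/4.7958 = 0.2727.

x = (0.2727, 0.1818)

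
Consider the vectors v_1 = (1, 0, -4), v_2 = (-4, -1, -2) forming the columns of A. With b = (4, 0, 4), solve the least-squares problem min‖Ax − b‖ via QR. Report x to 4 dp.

x = (-0.4575, -1.0557)

v_1 = (1, 0, -4); ‖v_1‖ = 4.1231, so e_1 = (0.2425, 0.0000, -0.9701).
e_1·v_2 = 0.2425·(-4) + 0.0000·(-1) + (-0.9701)·(-2) = 0.9701.
u_2 = v_2 − 0.9701·e_1 = (-4.2353, -1.0000, -1.0588).
‖u_2‖ = 4.4787, so e_2 = (-0.9457, -0.2233, -0.2364).
Qᵀb = (-2.9104, -4.7283).
Back-substitute: x_2 = -4.7283/4.4787 = -1.0557.
x_1 = (-2.9104 − 0.9701·(-1.0557))/4.1231 = -0.4575.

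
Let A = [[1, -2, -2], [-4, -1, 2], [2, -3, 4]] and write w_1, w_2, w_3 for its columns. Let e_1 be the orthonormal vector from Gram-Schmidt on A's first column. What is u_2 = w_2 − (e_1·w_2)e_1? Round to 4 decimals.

w_1 = (1, -4, 2); ‖w_1‖ = 4.5826, so e_1 = (0.2182, -0.8729, 0.4364).
e_1·w_2 = 0.2182·(-2) + (-0.8729)·(-1) + 0.4364·(-3) = -0.8729.
u_2 = w_2 + 0.8729·e_1 = (-1.8095, -1.7619, -2.6190).

u_2 = (-1.8095, -1.7619, -2.6190)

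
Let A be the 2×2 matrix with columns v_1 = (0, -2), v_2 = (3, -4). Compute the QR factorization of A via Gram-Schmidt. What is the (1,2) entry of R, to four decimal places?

v_1 = (0, -2); ‖v_1‖ = 2.0000, so e_1 = (0.0000, -1.0000).
r_{12} = e_1·v_2 = 4.0000.

r_{12} = 4.0000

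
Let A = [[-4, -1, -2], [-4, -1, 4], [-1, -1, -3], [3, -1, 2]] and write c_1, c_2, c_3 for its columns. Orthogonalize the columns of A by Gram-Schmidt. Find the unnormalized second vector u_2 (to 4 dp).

e_1 = c_1/‖c_1‖ = (-4, -4, -1, 3)/6.4807 = (-0.6172, -0.6172, -0.1543, 0.4629).
r_{12} = e_1·c_2 = 0.9258.
u_2 = c_2 − 0.9258·e_1 = (-0.4286, -0.4286, -0.8571, -1.4286).

u_2 = (-0.4286, -0.4286, -0.8571, -1.4286)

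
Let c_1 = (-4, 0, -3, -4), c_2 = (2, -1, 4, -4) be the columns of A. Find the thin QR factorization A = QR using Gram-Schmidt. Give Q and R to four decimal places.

Q = [[-0.6247, 0.2660], [0.0000, -0.1653], [-0.4685, 0.6127], [-0.6247, -0.7256]], R = [[6.4031, -0.6247], [0.0000, 6.0506]]

c_1 = (-4, 0, -3, -4); ‖c_1‖ = 6.4031, so e_1 = (-0.6247, 0.0000, -0.4685, -0.6247).
e_1·c_2 = (-0.6247)·2 + 0.0000·(-1) + (-0.4685)·4 + (-0.6247)·(-4) = -0.6247.
u_2 = c_2 + 0.6247·e_1 = (1.6098, -1.0000, 3.7073, -4.3902).
‖u_2‖ = 6.0506, so e_2 = (0.2660, -0.1653, 0.6127, -0.7256).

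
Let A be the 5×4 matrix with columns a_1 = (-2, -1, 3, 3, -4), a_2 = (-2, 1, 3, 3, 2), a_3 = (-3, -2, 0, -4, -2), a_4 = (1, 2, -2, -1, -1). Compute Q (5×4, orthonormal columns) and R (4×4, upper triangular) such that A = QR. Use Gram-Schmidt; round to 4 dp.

a_1 = (-2, -1, 3, 3, -4); ‖a_1‖ = 6.2450, so e_1 = (-0.3203, -0.1601, 0.4804, 0.4804, -0.6405).
e_1·a_2 = (-0.3203)·(-2) + (-0.1601)·1 + 0.4804·3 + 0.4804·3 + (-0.6405)·2 = 2.0817.
u_2 = a_2 − 2.0817·e_1 = (-1.3333, 1.3333, 2.0000, 2.0000, 3.3333).
‖u_2‖ = 4.7610, so e_2 = (-0.2801, 0.2801, 0.4201, 0.4201, 0.7001).
e_1·a_3 = (-0.3203)·(-3) + (-0.1601)·(-2) + 0.4804·0 + 0.4804·(-4) + (-0.6405)·(-2) = 0.6405; e_2·a_3 = (-0.2801)·(-3) + 0.2801·(-2) + 0.4201·0 + 0.4201·(-4) + 0.7001·(-2) = -2.8006.
u_3 = a_3 − 0.6405·e_1 + 2.8006·e_2 = (-3.5792, -1.1131, 0.8688, -3.1312, 0.3710).
‖u_3‖ = 4.9746, so e_3 = (-0.7195, -0.2238, 0.1746, -0.6294, 0.0746).
e_1·a_4 = (-0.3203)·1 + (-0.1601)·2 + 0.4804·(-2) + 0.4804·(-1) + (-0.6405)·(-1) = -1.4412; e_2·a_4 = (-0.2801)·1 + 0.2801·2 + 0.4201·(-2) + 0.4201·(-1) + 0.7001·(-1) = -1.6803; e_3·a_4 = (-0.7195)·1 + (-0.2238)·2 + 0.1746·(-2) + (-0.6294)·(-1) + 0.0746·(-1) = -0.9614.
u_4 = a_4 + 1.4412·e_1 + 1.6803·e_2 + 0.9614·e_3 = (-0.6239, 2.0247, -0.4339, -0.2070, -0.6749).
‖u_4‖ = 2.2749, so e_4 = (-0.2742, 0.8900, -0.1907, -0.0910, -0.2967).

Q = [[-0.3203, -0.2801, -0.7195, -0.2742], [-0.1601, 0.2801, -0.2238, 0.8900], [0.4804, 0.4201, 0.1746, -0.1907], [0.4804, 0.4201, -0.6294, -0.0910], [-0.6405, 0.7001, 0.0746, -0.2967]], R = [[6.2450, 2.0817, 0.6405, -1.4412], [0.0000, 4.7610, -2.8006, -1.6803], [0.0000, 0.0000, 4.9746, -0.9614], [0.0000, 0.0000, 0.0000, 2.2749]]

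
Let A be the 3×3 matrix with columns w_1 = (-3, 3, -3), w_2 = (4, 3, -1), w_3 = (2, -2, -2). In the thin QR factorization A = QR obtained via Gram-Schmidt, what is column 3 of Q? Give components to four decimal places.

e_3 = (0.2265, -0.5661, -0.7926)

w_1 = (-3, 3, -3); ‖w_1‖ = 5.1962, so e_1 = (-0.5774, 0.5774, -0.5774).
e_1·w_2 = (-0.5774)·4 + 0.5774·3 + (-0.5774)·(-1) = 0.0000.
u_2 = w_2 + 0.0000·e_1 = (4.0000, 3.0000, -1.0000).
‖u_2‖ = 5.0990, so e_2 = (0.7845, 0.5883, -0.1961).
e_1·w_3 = (-0.5774)·2 + 0.5774·(-2) + (-0.5774)·(-2) = -1.1547; e_2·w_3 = 0.7845·2 + 0.5883·(-2) + (-0.1961)·(-2) = 0.7845.
u_3 = w_3 + 1.1547·e_1 − 0.7845·e_2 = (0.7179, -1.7949, -2.5128).
‖u_3‖ = 3.1704, so e_3 = (0.2265, -0.5661, -0.7926).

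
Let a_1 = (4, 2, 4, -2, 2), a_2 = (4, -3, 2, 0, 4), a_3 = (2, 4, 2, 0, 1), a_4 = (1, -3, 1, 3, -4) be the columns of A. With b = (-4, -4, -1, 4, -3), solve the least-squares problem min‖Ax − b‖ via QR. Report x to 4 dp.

x = (-0.8503, 0.1055, -0.0166, 0.5751)

a_1 = (4, 2, 4, -2, 2); ‖a_1‖ = 6.6332, so q_1 = (0.6030, 0.3015, 0.6030, -0.3015, 0.3015).
q_1·a_2 = 0.6030·4 + 0.3015·(-3) + 0.6030·2 + (-0.3015)·0 + 0.3015·4 = 3.9196.
u_2 = a_2 − 3.9196·q_1 = (1.6364, -4.1818, -0.3636, 1.1818, 2.8182).
‖u_2‖ = 5.4439, so q_2 = (0.3006, -0.7682, -0.0668, 0.2171, 0.5177).
q_1·a_3 = 0.6030·2 + 0.3015·4 + 0.6030·2 + (-0.3015)·0 + 0.3015·1 = 3.9196; q_2·a_3 = 0.3006·2 + (-0.7682)·4 + (-0.0668)·2 + 0.2171·0 + 0.5177·1 = -2.0874.
u_3 = a_3 − 3.9196·q_1 + 2.0874·q_2 = (0.2638, 1.2147, -0.5031, 1.6350, 0.8988).
‖u_3‖ = 2.2976, so q_3 = (0.1148, 0.5287, -0.2189, 0.7116, 0.3912).
q_1·a_4 = 0.6030·1 + 0.3015·(-3) + 0.6030·1 + (-0.3015)·3 + 0.3015·(-4) = -1.8091; q_2·a_4 = 0.3006·1 + (-0.7682)·(-3) + (-0.0668)·1 + 0.2171·3 + 0.5177·(-4) = 1.1188; q_3·a_4 = 0.1148·1 + 0.5287·(-3) + (-0.2189)·1 + 0.7116·3 + 0.3912·(-4) = -1.1201.
u_4 = a_4 + 1.8091·q_1 − 1.1188·q_2 + 1.1201·q_3 = (1.8832, -1.0029, 1.9204, 3.0087, -3.5956).
‖u_4‖ = 5.4973, so q_4 = (0.3426, -0.1824, 0.3493, 0.5473, -0.6541).
Qᵀb = (-6.3317, 1.2524, -0.6822, 3.1615).
Back-substitute: x_4 = 3.1615/5.4973 = 0.5751.
x_3 = (-0.6822 + 1.1201·0.5751)/2.2976 = -0.0166.
x_2 = (1.2524 + 2.0874·(-0.0166) − 1.1188·0.5751)/5.4439 = 0.1055.
x_1 = (-6.3317 − 3.9196·0.1055 − 3.9196·(-0.0166) + 1.8091·0.5751)/6.6332 = -0.8503.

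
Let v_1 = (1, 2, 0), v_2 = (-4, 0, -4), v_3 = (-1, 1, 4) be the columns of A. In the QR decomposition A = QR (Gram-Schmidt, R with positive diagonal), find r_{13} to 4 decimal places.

e_1 = v_1/‖v_1‖ = (1, 2, 0)/2.2361 = (0.4472, 0.8944, 0.0000).
r_{13} = e_1·v_3 = 0.4472.

r_{13} = 0.4472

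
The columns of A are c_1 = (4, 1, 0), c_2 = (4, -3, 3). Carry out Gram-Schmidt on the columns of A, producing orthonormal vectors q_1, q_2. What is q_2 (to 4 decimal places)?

c_1 = (4, 1, 0); ‖c_1‖ = 4.1231, so q_1 = (0.9701, 0.2425, 0.0000).
q_1·c_2 = 0.9701·4 + 0.2425·(-3) + 0.0000·3 = 3.1530.
u_2 = c_2 − 3.1530·q_1 = (0.9412, -3.7647, 3.0000).
‖u_2‖ = 4.9050, so q_2 = (0.1919, -0.7675, 0.6116).

q_2 = (0.1919, -0.7675, 0.6116)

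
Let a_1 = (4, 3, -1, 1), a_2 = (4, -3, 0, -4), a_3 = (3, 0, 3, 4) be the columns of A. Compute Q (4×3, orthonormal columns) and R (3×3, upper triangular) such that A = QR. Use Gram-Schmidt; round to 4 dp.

Q = [[0.7698, 0.5576, 0.2982], [0.5774, -0.5227, -0.3638], [-0.1925, 0.0174, 0.6727], [0.1925, -0.6447, 0.5711]], R = [[5.1962, 0.5774, 2.5019], [0.0000, 6.3770, -0.8538], [0.0000, 0.0000, 5.1973]]

e_1 = a_1/‖a_1‖ = (4, 3, -1, 1)/5.1962 = (0.7698, 0.5774, -0.1925, 0.1925).
r_{12} = e_1·a_2 = 0.5774.
u_2 = a_2 − 0.5774·e_1 = (3.5556, -3.3333, 0.1111, -4.1111).
‖u_2‖ = 6.3770, so e_2 = (0.5576, -0.5227, 0.0174, -0.6447).
r_{13} = e_1·a_3 = 2.5019; r_{23} = e_2·a_3 = -0.8538.
u_3 = a_3 − 2.5019·e_1 + 0.8538·e_2 = (1.5501, -1.8907, 3.4964, 2.9681).
‖u_3‖ = 5.1973, so e_3 = (0.2982, -0.3638, 0.6727, 0.5711).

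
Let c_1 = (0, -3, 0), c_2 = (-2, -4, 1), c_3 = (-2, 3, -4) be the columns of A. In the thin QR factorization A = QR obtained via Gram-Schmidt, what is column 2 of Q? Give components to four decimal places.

q_1 = c_1/‖c_1‖ = (0, -3, 0)/3.0000 = (0.0000, -1.0000, 0.0000).
r_{12} = q_1·c_2 = 4.0000.
u_2 = c_2 − 4.0000·q_1 = (-2.0000, 0.0000, 1.0000).
‖u_2‖ = 2.2361, so q_2 = (-0.8944, 0.0000, 0.4472).

q_2 = (-0.8944, 0.0000, 0.4472)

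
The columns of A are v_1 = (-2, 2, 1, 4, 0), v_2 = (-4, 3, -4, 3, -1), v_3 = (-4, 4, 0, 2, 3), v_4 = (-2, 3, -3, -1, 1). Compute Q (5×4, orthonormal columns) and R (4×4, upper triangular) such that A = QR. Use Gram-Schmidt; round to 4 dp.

q_1 = v_1/‖v_1‖ = (-2, 2, 1, 4, 0)/5.0000 = (-0.4000, 0.4000, 0.2000, 0.8000, 0.0000).
r_{12} = q_1·v_2 = 4.4000.
u_2 = v_2 − 4.4000·q_1 = (-2.2400, 1.2400, -4.8800, -0.5200, -1.0000).
‖u_2‖ = 5.6249, so q_2 = (-0.3982, 0.2204, -0.8676, -0.0924, -0.1778).
r_{13} = q_1·v_3 = 4.8000; r_{23} = q_2·v_3 = 1.7565.
u_3 = v_3 − 4.8000·q_1 − 1.7565·q_2 = (-1.3805, 1.6928, 0.5638, -1.6776, 3.3123).
‖u_3‖ = 4.3445, so q_3 = (-0.3178, 0.3896, 0.1298, -0.3861, 0.7624).
r_{14} = q_1·v_4 = 0.6000; r_{24} = q_2·v_4 = 3.9752; r_{34} = q_3·v_4 = 2.5636.
u_4 = v_4 − 0.6000·q_1 − 3.9752·q_2 − 2.5636·q_3 = (0.6376, 0.8848, -0.0040, -0.1226, -0.2478).
‖u_4‖ = 1.1251, so q_4 = (0.5667, 0.7864, -0.0036, -0.1089, -0.2203).

Q = [[-0.4000, -0.3982, -0.3178, 0.5667], [0.4000, 0.2204, 0.3896, 0.7864], [0.2000, -0.8676, 0.1298, -0.0036], [0.8000, -0.0924, -0.3861, -0.1089], [0.0000, -0.1778, 0.7624, -0.2203]], R = [[5.0000, 4.4000, 4.8000, 0.6000], [0.0000, 5.6249, 1.7565, 3.9752], [0.0000, 0.0000, 4.3445, 2.5636], [0.0000, 0.0000, 0.0000, 1.1251]]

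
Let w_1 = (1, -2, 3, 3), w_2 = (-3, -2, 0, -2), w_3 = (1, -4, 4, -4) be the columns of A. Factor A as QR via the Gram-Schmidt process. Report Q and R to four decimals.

Q = [[0.2085, -0.6976, 0.5752], [-0.4170, -0.6104, -0.1657], [0.6255, 0.1635, 0.3948], [0.6255, -0.3379, -0.6970]], R = [[4.7958, -1.0426, 1.8766], [0.0000, 3.9891, 3.7493], [0.0000, 0.0000, 5.6054]]

w_1 = (1, -2, 3, 3); ‖w_1‖ = 4.7958, so q_1 = (0.2085, -0.4170, 0.6255, 0.6255).
q_1·w_2 = 0.2085·(-3) + (-0.4170)·(-2) + 0.6255·0 + 0.6255·(-2) = -1.0426.
u_2 = w_2 + 1.0426·q_1 = (-2.7826, -2.4348, 0.6522, -1.3478).
‖u_2‖ = 3.9891, so q_2 = (-0.6976, -0.6104, 0.1635, -0.3379).
q_1·w_3 = 0.2085·1 + (-0.4170)·(-4) + 0.6255·4 + 0.6255·(-4) = 1.8766; q_2·w_3 = (-0.6976)·1 + (-0.6104)·(-4) + 0.1635·4 + (-0.3379)·(-4) = 3.7493.
u_3 = w_3 − 1.8766·q_1 − 3.7493·q_2 = (3.2240, -0.9290, 2.2131, -3.9071).
‖u_3‖ = 5.6054, so q_3 = (0.5752, -0.1657, 0.3948, -0.6970).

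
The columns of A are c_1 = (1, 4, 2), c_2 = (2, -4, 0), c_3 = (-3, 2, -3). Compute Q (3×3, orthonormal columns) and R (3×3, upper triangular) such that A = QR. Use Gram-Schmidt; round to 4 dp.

Q = [[0.2182, 0.8165, 0.5345], [0.8729, -0.4082, 0.2673], [0.4364, 0.4082, -0.8018]], R = [[4.5826, -3.0551, -0.2182], [0.0000, 3.2660, -4.4907], [0.0000, 0.0000, 1.3363]]

e_1 = c_1/‖c_1‖ = (1, 4, 2)/4.5826 = (0.2182, 0.8729, 0.4364).
r_{12} = e_1·c_2 = -3.0551.
u_2 = c_2 + 3.0551·e_1 = (2.6667, -1.3333, 1.3333).
‖u_2‖ = 3.2660, so e_2 = (0.8165, -0.4082, 0.4082).
r_{13} = e_1·c_3 = -0.2182; r_{23} = e_2·c_3 = -4.4907.
u_3 = c_3 + 0.2182·e_1 + 4.4907·e_2 = (0.7143, 0.3571, -1.0714).
‖u_3‖ = 1.3363, so e_3 = (0.5345, 0.2673, -0.8018).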